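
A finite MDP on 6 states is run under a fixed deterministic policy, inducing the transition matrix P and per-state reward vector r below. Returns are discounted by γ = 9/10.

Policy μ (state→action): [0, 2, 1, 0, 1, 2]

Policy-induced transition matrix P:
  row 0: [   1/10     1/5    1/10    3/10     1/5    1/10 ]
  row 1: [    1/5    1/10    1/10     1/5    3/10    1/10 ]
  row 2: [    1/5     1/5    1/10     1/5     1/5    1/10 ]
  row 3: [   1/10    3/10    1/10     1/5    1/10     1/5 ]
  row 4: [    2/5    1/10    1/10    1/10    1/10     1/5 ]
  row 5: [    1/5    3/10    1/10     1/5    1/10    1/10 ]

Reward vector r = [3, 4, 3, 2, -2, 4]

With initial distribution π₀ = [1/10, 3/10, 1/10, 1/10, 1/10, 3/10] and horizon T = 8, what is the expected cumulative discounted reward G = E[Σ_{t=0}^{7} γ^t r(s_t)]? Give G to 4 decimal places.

t=0: π = [0.1000, 0.3000, 0.1000, 0.1000, 0.1000, 0.3000], E[r] = 3.0000, γ^t·E[r] = 3.000000, running G = 3.000000
t=1: π = [0.2000, 0.2000, 0.1000, 0.2000, 0.1800, 0.1200], E[r] = 2.2200, γ^t·E[r] = 1.998000, running G = 4.998000
t=2: π = [0.1960, 0.1940, 0.1000, 0.2020, 0.1700, 0.1380], E[r] = 2.2800, γ^t·E[r] = 1.846800, running G = 6.844800
t=3: π = [0.1942, 0.1976, 0.1000, 0.2026, 0.1684, 0.1372], E[r] = 2.2902, γ^t·E[r] = 1.669556, running G = 8.514356
t=4: π = [0.1940, 0.1974, 0.1000, 0.2026, 0.1689, 0.1371], E[r] = 2.2872, γ^t·E[r] = 1.500632, running G = 10.014988
t=5: π = [0.1941, 0.1973, 0.1000, 0.2025, 0.1689, 0.1372], E[r] = 2.2876, γ^t·E[r] = 1.350806, running G = 11.365794
t=6: π = [0.1941, 0.1973, 0.1000, 0.2025, 0.1689, 0.1371], E[r] = 2.2876, γ^t·E[r] = 1.215701, running G = 12.581495
t=7: π = [0.1941, 0.1973, 0.1000, 0.2025, 0.1689, 0.1371], E[r] = 2.2876, γ^t·E[r] = 1.094133, running G = 13.675628

G = 13.6756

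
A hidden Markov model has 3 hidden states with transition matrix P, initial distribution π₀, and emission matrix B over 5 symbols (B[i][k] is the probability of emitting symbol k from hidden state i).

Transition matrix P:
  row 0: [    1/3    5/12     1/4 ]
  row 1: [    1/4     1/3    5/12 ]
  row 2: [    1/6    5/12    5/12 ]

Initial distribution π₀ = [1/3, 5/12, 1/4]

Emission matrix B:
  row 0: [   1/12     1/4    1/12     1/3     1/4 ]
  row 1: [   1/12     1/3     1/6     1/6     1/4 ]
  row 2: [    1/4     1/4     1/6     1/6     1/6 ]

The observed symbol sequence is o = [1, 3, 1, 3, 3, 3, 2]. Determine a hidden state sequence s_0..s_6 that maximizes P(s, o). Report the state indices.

path = [1, 0, 1, 0, 0, 0, 1]

t=0: δ = [8.333e-02, 1.389e-01, 6.250e-02]  (obs o_0=1)
t=1: δ = [1.157e-02, 7.716e-03, 9.645e-03]  ψ = [1, 1, 1]  (obs o_1=3)
t=2: δ = [9.645e-04, 1.608e-03, 1.005e-03]  ψ = [0, 0, 2]  (obs o_2=1)
t=3: δ = [1.340e-04, 8.931e-05, 1.116e-04]  ψ = [1, 1, 1]  (obs o_3=3)
t=4: δ = [1.488e-05, 9.303e-06, 7.752e-06]  ψ = [0, 0, 2]  (obs o_4=3)
t=5: δ = [1.654e-06, 1.034e-06, 6.460e-07]  ψ = [0, 0, 1]  (obs o_5=3)
t=6: δ = [4.594e-08, 1.148e-07, 7.178e-08]  ψ = [0, 0, 1]  (obs o_6=2)
backtrack: best end state = 1; path = [1, 0, 1, 0, 0, 0, 1]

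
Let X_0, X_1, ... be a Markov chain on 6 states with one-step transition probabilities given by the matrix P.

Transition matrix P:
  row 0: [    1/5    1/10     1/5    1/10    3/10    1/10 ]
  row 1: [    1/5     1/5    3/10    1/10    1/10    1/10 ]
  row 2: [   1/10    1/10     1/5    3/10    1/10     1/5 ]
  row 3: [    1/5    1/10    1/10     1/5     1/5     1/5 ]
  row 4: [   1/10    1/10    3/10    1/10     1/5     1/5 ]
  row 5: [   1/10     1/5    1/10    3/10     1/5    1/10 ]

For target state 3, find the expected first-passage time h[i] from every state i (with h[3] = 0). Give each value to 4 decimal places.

First-step conditioning: h[3] = 0; for i ≠ 3, h[i] = 1 + Σ_k P[i][k]·h[k].
  h[0] = 1 + 1/5·h[0] + 1/10·h[1] + 1/5·h[2] + 3/10·h[4] + 1/10·h[5]
  h[1] = 1 + 1/5·h[0] + 1/5·h[1] + 3/10·h[2] + 1/10·h[4] + 1/10·h[5]
  h[2] = 1 + 1/10·h[0] + 1/10·h[1] + 1/5·h[2] + 1/10·h[4] + 1/5·h[5]
  h[4] = 1 + 1/10·h[0] + 1/10·h[1] + 3/10·h[2] + 1/5·h[4] + 1/5·h[5]
  h[5] = 1 + 1/10·h[0] + 1/5·h[1] + 1/10·h[2] + 1/5·h[4] + 1/10·h[5]
Solving the 5×5 linear system over states ≠ 3 gives exactly h = [20546/3533, 20226/3533, 16218/3533, 0, 19822/3533, 16910/3533] (h[3] = 0 is the target).

h = [5.8155, 5.7249, 4.5904, 0.0000, 5.6105, 4.7863]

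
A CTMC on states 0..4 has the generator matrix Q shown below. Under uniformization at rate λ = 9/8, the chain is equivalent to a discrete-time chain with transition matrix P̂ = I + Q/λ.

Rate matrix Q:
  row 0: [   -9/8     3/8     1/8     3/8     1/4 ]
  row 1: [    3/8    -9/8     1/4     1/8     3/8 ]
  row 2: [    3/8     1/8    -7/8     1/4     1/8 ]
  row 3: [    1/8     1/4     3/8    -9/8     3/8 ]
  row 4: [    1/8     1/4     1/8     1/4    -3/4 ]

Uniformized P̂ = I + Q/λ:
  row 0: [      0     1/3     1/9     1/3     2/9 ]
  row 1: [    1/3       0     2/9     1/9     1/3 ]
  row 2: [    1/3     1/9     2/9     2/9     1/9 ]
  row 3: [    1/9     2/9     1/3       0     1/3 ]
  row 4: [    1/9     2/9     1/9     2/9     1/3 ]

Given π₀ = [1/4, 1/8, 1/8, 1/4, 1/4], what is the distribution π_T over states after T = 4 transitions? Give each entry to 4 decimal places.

t=0: π = [0.2500, 0.1250, 0.1250, 0.2500, 0.2500]
t=1: π = [0.1389, 0.2083, 0.1944, 0.1806, 0.2778]
t=2: π = [0.1852, 0.1698, 0.1960, 0.1744, 0.2747]
t=3: π = [0.1718, 0.1833, 0.1905, 0.1852, 0.2692]
t=4: π = [0.1751, 0.1794, 0.1938, 0.1798, 0.2719]

π = [0.1751, 0.1794, 0.1938, 0.1798, 0.2719]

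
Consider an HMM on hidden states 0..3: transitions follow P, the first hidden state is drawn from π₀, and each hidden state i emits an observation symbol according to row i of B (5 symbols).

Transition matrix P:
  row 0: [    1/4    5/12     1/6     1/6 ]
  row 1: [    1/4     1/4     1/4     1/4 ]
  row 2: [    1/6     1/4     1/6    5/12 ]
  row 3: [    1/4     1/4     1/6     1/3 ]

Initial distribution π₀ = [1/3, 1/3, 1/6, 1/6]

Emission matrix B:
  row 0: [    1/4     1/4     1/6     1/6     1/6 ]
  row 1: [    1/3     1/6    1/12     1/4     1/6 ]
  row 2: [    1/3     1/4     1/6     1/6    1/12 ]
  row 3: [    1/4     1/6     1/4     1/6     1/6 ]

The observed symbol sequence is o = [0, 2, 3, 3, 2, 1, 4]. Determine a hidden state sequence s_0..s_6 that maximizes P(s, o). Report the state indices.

path = [1, 0, 1, 2, 3, 0, 1]

t=0: δ = [8.333e-02, 1.111e-01, 5.556e-02, 4.167e-02]  (obs o_0=0)
t=1: δ = [4.630e-03, 2.894e-03, 4.630e-03, 6.944e-03]  ψ = [1, 0, 1, 1]  (obs o_1=2)
t=2: δ = [2.894e-04, 4.823e-04, 1.929e-04, 3.858e-04]  ψ = [3, 0, 3, 3]  (obs o_2=3)
t=3: δ = [2.009e-05, 3.014e-05, 2.009e-05, 2.143e-05]  ψ = [1, 0, 1, 3]  (obs o_3=3)
t=4: δ = [1.256e-06, 6.977e-07, 1.256e-06, 2.093e-06]  ψ = [1, 0, 1, 2]  (obs o_4=2)
t=5: δ = [1.308e-07, 8.721e-08, 8.721e-08, 1.163e-07]  ψ = [3, 0, 3, 3]  (obs o_5=1)
t=6: δ = [5.451e-09, 9.085e-09, 1.817e-09, 6.460e-09]  ψ = [0, 0, 0, 3]  (obs o_6=4)
backtrack: best end state = 1; path = [1, 0, 1, 2, 3, 0, 1]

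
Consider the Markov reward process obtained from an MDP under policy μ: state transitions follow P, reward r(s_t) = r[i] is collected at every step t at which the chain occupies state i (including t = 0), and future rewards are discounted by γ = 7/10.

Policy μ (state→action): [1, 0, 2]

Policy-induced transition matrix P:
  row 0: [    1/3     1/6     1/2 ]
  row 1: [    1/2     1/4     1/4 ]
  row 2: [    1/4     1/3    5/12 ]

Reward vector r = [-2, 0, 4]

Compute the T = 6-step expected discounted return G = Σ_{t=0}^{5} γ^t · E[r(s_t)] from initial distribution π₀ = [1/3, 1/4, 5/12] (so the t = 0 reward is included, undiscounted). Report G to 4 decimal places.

t=0: π = [0.3333, 0.2500, 0.4167], E[r] = 1.0000, γ^t·E[r] = 1.000000, running G = 1.000000
t=1: π = [0.3403, 0.2569, 0.4028], E[r] = 0.9306, γ^t·E[r] = 0.651389, running G = 1.651389
t=2: π = [0.3426, 0.2552, 0.4022], E[r] = 0.9236, γ^t·E[r] = 0.452569, running G = 2.103958
t=3: π = [0.3424, 0.2550, 0.4027], E[r] = 0.9260, γ^t·E[r] = 0.317626, running G = 2.421584
t=4: π = [0.3423, 0.2550, 0.4027], E[r] = 0.9263, γ^t·E[r] = 0.222396, running G = 2.643980
t=5: π = [0.3423, 0.2550, 0.4027], E[r] = 0.9262, γ^t·E[r] = 0.155663, running G = 2.799643

G = 2.7996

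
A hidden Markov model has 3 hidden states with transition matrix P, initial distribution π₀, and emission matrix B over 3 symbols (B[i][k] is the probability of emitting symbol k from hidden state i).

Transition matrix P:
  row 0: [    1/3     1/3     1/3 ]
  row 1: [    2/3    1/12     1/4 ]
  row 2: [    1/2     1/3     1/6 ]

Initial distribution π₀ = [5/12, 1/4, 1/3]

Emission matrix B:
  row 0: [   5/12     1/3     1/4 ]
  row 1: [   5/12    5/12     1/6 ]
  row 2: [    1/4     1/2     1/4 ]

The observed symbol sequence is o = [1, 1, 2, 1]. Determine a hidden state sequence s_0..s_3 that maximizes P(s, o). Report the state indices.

path = [2, 1, 0, 2]

t=0: δ = [1.389e-01, 1.042e-01, 1.667e-01]  (obs o_0=1)
t=1: δ = [2.778e-02, 2.315e-02, 2.315e-02]  ψ = [2, 2, 0]  (obs o_1=1)
t=2: δ = [3.858e-03, 1.543e-03, 2.315e-03]  ψ = [1, 0, 0]  (obs o_2=2)
t=3: δ = [4.287e-04, 5.358e-04, 6.430e-04]  ψ = [0, 0, 0]  (obs o_3=1)
backtrack: best end state = 2; path = [2, 1, 0, 2]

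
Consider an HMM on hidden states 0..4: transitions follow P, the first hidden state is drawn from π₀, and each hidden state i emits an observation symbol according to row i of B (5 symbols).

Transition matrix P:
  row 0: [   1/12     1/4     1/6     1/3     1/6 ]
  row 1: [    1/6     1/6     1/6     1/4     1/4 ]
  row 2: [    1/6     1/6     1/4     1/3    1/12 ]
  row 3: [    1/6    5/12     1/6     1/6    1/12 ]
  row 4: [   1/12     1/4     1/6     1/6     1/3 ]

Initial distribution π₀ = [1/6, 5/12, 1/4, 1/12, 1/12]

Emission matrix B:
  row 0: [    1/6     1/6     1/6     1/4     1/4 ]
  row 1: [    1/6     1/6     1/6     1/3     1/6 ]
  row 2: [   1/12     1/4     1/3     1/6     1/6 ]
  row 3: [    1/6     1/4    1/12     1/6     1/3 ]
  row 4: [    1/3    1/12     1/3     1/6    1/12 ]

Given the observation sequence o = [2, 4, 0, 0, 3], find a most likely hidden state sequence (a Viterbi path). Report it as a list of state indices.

path = [2, 3, 1, 4, 1]

t=0: δ = [2.778e-02, 6.944e-02, 8.333e-02, 6.944e-03, 2.778e-02]  (obs o_0=2)
t=1: δ = [3.472e-03, 2.315e-03, 3.472e-03, 9.259e-03, 1.447e-03]  ψ = [2, 2, 2, 2, 1]  (obs o_1=4)
t=2: δ = [2.572e-04, 6.430e-04, 1.286e-04, 2.572e-04, 2.572e-04]  ψ = [3, 3, 3, 3, 3]  (obs o_2=0)
t=3: δ = [1.786e-05, 1.786e-05, 8.931e-06, 2.679e-05, 5.358e-05]  ψ = [1, 1, 1, 1, 1]  (obs o_3=0)
t=4: δ = [1.116e-06, 4.465e-06, 1.488e-06, 1.488e-06, 2.977e-06]  ψ = [3, 4, 4, 4, 4]  (obs o_4=3)
backtrack: best end state = 1; path = [2, 3, 1, 4, 1]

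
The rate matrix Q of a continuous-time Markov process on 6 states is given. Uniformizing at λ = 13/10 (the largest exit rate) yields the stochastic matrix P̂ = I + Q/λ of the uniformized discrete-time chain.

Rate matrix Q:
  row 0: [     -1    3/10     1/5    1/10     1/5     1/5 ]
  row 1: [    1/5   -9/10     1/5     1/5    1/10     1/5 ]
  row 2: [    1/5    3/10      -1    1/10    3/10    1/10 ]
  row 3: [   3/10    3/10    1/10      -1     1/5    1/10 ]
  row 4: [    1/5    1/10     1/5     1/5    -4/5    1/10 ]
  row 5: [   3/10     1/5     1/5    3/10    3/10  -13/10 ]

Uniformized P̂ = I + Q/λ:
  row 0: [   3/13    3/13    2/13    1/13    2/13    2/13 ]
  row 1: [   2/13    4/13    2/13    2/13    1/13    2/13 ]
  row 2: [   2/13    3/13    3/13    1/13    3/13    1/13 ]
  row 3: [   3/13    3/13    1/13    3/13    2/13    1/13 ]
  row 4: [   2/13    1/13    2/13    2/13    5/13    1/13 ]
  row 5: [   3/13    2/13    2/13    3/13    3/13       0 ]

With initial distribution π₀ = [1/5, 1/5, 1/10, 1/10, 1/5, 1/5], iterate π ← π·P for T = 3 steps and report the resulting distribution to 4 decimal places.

π = [0.1872, 0.2074, 0.1544, 0.1465, 0.2048, 0.0996]

t=0: π = [0.2000, 0.2000, 0.1000, 0.1000, 0.2000, 0.2000]
t=1: π = [0.1923, 0.2000, 0.1538, 0.1538, 0.2077, 0.0923]
t=2: π = [0.1876, 0.2071, 0.1538, 0.1462, 0.2053, 0.1000]
t=3: π = [0.1872, 0.2074, 0.1544, 0.1465, 0.2048, 0.0996]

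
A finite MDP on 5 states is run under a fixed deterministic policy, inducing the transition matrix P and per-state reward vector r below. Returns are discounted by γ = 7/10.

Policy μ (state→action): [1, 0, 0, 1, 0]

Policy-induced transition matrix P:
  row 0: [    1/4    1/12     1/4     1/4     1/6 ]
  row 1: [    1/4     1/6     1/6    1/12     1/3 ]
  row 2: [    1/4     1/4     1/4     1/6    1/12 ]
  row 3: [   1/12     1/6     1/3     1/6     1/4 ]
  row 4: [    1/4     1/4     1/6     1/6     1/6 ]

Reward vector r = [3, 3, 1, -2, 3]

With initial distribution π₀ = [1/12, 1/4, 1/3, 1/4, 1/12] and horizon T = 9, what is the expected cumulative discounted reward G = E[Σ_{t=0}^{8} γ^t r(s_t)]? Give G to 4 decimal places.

G = 4.8421

t=0: π = [0.0833, 0.2500, 0.3333, 0.2500, 0.0833], E[r] = 1.0833, γ^t·E[r] = 1.083333, running G = 1.083333
t=1: π = [0.2083, 0.1944, 0.2431, 0.1528, 0.2014], E[r] = 1.7500, γ^t·E[r] = 1.225000, running G = 2.308333
t=2: π = [0.2245, 0.1863, 0.2297, 0.1678, 0.1916], E[r] = 1.7014, γ^t·E[r] = 0.833681, running G = 3.142014
t=3: π = [0.2220, 0.1831, 0.2325, 0.1698, 0.1926], E[r] = 1.6858, γ^t·E[r] = 0.578217, running G = 3.720231
t=4: π = [0.2217, 0.1836, 0.2329, 0.1699, 0.1920], E[r] = 1.6847, γ^t·E[r] = 0.404503, running G = 4.124734
t=5: π = [0.2217, 0.1836, 0.2329, 0.1698, 0.1920], E[r] = 1.6851, γ^t·E[r] = 0.283208, running G = 4.407942
t=6: π = [0.2217, 0.1836, 0.2329, 0.1698, 0.1920], E[r] = 1.6851, γ^t·E[r] = 0.198249, running G = 4.606191
t=7: π = [0.2217, 0.1836, 0.2329, 0.1698, 0.1920], E[r] = 1.6851, γ^t·E[r] = 0.138774, running G = 4.744966
t=8: π = [0.2217, 0.1836, 0.2329, 0.1698, 0.1920], E[r] = 1.6851, γ^t·E[r] = 0.097142, running G = 4.842108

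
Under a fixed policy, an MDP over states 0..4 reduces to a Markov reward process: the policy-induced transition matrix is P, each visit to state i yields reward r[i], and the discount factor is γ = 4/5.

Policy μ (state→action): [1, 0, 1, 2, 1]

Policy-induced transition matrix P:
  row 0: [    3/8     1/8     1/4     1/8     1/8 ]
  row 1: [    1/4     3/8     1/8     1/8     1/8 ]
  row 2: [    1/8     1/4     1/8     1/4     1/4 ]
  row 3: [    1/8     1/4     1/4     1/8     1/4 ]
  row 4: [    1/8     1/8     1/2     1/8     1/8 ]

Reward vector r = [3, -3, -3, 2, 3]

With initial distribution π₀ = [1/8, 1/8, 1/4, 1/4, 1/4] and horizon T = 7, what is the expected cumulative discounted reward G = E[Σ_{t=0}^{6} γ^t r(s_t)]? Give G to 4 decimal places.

G = 0.5318

t=0: π = [0.1250, 0.1250, 0.2500, 0.2500, 0.2500], E[r] = 0.5000, γ^t·E[r] = 0.500000, running G = 0.500000
t=1: π = [0.1719, 0.2188, 0.2656, 0.1563, 0.1875], E[r] = -0.0625, γ^t·E[r] = -0.050000, running G = 0.450000
t=2: π = [0.1953, 0.2324, 0.2363, 0.1582, 0.1777], E[r] = 0.0293, γ^t·E[r] = 0.018750, running G = 0.468750
t=3: π = [0.2029, 0.2324, 0.2358, 0.1545, 0.1743], E[r] = 0.0359, γ^t·E[r] = 0.018375, running G = 0.487125
t=4: π = [0.2048, 0.2319, 0.2350, 0.1545, 0.1738], E[r] = 0.0438, γ^t·E[r] = 0.017950, running G = 0.505075
t=5: π = [0.2052, 0.2317, 0.2351, 0.1544, 0.1737], E[r] = 0.0451, γ^t·E[r] = 0.014790, running G = 0.519865
t=6: π = [0.2053, 0.2316, 0.2351, 0.1544, 0.1737], E[r] = 0.0455, γ^t·E[r] = 0.011939, running G = 0.531804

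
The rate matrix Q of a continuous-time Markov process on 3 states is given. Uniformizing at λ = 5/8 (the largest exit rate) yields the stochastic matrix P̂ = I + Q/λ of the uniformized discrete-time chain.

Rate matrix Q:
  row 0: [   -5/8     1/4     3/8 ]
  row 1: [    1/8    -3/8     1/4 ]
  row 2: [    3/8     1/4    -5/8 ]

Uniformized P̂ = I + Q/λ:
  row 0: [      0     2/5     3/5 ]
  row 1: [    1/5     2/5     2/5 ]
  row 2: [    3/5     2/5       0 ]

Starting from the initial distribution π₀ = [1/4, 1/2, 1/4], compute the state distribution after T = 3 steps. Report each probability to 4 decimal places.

t=0: π = [0.2500, 0.5000, 0.2500]
t=1: π = [0.2500, 0.4000, 0.3500]
t=2: π = [0.2900, 0.4000, 0.3100]
t=3: π = [0.2660, 0.4000, 0.3340]

π = [0.2660, 0.4000, 0.3340]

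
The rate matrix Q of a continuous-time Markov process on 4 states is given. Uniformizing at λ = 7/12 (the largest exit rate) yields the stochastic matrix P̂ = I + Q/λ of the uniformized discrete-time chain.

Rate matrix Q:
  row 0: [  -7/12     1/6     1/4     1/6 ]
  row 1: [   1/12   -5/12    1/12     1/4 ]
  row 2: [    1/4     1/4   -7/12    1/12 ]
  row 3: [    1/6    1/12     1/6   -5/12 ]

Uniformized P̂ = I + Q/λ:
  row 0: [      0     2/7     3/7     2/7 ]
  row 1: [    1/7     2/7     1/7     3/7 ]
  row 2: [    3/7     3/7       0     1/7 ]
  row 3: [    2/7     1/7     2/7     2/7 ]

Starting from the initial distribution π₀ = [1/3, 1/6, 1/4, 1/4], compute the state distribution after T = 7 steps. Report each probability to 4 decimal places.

π = [0.2156, 0.2745, 0.2158, 0.2942]

t=0: π = [0.3333, 0.1667, 0.2500, 0.2500]
t=1: π = [0.2024, 0.2857, 0.2381, 0.2738]
t=2: π = [0.2211, 0.2806, 0.2058, 0.2925]
t=3: π = [0.2119, 0.2733, 0.2184, 0.2964]
t=4: π = [0.2173, 0.2746, 0.2145, 0.2936]
t=5: π = [0.2150, 0.2744, 0.2162, 0.2943]
t=6: π = [0.2160, 0.2746, 0.2154, 0.2940]
t=7: π = [0.2156, 0.2745, 0.2158, 0.2942]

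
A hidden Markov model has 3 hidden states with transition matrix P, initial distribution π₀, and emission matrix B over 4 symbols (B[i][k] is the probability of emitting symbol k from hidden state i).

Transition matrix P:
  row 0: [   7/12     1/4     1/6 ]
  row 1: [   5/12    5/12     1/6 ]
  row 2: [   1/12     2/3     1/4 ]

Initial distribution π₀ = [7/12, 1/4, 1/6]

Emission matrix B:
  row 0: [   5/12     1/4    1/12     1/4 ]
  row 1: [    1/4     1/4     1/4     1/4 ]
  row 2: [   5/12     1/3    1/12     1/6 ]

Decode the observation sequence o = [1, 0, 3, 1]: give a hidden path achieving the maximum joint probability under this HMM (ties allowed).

path = [0, 0, 0, 0]

t=0: δ = [1.458e-01, 6.250e-02, 5.556e-02]  (obs o_0=1)
t=1: δ = [3.545e-02, 9.259e-03, 1.013e-02]  ψ = [0, 2, 0]  (obs o_1=0)
t=2: δ = [5.169e-03, 2.215e-03, 9.846e-04]  ψ = [0, 0, 0]  (obs o_2=3)
t=3: δ = [7.538e-04, 3.231e-04, 2.872e-04]  ψ = [0, 0, 0]  (obs o_3=1)
backtrack: best end state = 0; path = [0, 0, 0, 0]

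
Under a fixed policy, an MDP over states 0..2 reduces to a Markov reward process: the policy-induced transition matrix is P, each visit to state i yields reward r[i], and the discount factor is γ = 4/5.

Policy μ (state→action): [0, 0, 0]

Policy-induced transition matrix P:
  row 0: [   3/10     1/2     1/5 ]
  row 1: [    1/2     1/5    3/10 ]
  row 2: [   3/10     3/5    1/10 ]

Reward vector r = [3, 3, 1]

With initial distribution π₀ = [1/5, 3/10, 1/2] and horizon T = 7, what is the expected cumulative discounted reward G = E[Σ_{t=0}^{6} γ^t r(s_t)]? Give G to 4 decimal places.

G = 9.6170

t=0: π = [0.2000, 0.3000, 0.5000], E[r] = 2.0000, γ^t·E[r] = 2.000000, running G = 2.000000
t=1: π = [0.3600, 0.4600, 0.1800], E[r] = 2.6400, γ^t·E[r] = 2.112000, running G = 4.112000
t=2: π = [0.3920, 0.3800, 0.2280], E[r] = 2.5440, γ^t·E[r] = 1.628160, running G = 5.740160
t=3: π = [0.3760, 0.4088, 0.2152], E[r] = 2.5696, γ^t·E[r] = 1.315635, running G = 7.055795
t=4: π = [0.3818, 0.3989, 0.2194], E[r] = 2.5613, γ^t·E[r] = 1.049100, running G = 8.104895
t=5: π = [0.3798, 0.4023, 0.2180], E[r] = 2.5641, γ^t·E[r] = 0.840203, running G = 8.945098
t=6: π = [0.3805, 0.4011, 0.2184], E[r] = 2.5631, γ^t·E[r] = 0.671911, running G = 9.617009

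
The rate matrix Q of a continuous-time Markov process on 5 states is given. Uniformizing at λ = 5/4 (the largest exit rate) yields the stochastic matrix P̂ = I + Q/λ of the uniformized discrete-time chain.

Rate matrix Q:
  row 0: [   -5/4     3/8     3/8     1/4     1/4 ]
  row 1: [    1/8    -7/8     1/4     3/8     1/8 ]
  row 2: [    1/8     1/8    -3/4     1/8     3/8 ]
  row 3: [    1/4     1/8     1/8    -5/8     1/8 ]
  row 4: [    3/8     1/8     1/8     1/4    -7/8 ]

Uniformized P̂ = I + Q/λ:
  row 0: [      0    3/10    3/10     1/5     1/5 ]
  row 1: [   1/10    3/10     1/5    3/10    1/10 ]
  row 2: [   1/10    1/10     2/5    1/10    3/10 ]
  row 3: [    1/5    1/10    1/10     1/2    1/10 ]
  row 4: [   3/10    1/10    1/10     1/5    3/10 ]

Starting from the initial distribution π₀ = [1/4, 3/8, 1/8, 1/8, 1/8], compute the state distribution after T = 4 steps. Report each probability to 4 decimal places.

t=0: π = [0.2500, 0.3750, 0.1250, 0.1250, 0.1250]
t=1: π = [0.1125, 0.2250, 0.2250, 0.2625, 0.1750]
t=2: π = [0.1500, 0.1675, 0.2125, 0.2788, 0.1913]
t=3: π = [0.1511, 0.1635, 0.2105, 0.2791, 0.1958]
t=4: π = [0.1520, 0.1629, 0.2097, 0.2790, 0.1964]

π = [0.1520, 0.1629, 0.2097, 0.2790, 0.1964]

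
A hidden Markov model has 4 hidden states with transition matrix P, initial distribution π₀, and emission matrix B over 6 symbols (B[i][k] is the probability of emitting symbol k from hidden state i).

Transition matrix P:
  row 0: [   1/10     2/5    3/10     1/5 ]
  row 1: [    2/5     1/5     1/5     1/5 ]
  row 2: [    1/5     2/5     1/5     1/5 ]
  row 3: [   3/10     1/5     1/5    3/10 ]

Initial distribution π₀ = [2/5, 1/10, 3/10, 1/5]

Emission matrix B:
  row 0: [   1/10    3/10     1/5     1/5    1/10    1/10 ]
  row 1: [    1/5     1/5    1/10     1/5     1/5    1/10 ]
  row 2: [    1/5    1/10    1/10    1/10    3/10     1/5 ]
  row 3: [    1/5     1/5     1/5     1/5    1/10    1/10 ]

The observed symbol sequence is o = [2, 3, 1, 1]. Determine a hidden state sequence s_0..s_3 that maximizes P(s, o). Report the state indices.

path = [0, 1, 0, 1]

t=0: δ = [8.000e-02, 1.000e-02, 3.000e-02, 4.000e-02]  (obs o_0=2)
t=1: δ = [2.400e-03, 6.400e-03, 2.400e-03, 3.200e-03]  ψ = [3, 0, 0, 0]  (obs o_1=3)
t=2: δ = [7.680e-04, 2.560e-04, 1.280e-04, 2.560e-04]  ψ = [1, 1, 1, 1]  (obs o_2=1)
t=3: δ = [3.072e-05, 6.144e-05, 2.304e-05, 3.072e-05]  ψ = [1, 0, 0, 0]  (obs o_3=1)
backtrack: best end state = 1; path = [0, 1, 0, 1]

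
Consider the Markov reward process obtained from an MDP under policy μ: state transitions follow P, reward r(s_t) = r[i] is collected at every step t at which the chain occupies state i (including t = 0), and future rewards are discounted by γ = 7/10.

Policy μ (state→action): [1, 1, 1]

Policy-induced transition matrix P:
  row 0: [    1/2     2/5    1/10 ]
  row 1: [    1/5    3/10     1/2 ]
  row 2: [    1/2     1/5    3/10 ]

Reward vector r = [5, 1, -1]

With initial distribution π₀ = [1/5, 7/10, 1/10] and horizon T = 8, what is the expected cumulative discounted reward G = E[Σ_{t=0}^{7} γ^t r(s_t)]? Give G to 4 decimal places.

t=0: π = [0.2000, 0.7000, 0.1000], E[r] = 1.6000, γ^t·E[r] = 1.600000, running G = 1.600000
t=1: π = [0.2900, 0.3100, 0.4000], E[r] = 1.3600, γ^t·E[r] = 0.952000, running G = 2.552000
t=2: π = [0.4070, 0.2890, 0.3040], E[r] = 2.0200, γ^t·E[r] = 0.989800, running G = 3.541800
t=3: π = [0.4133, 0.3103, 0.2764], E[r] = 2.1004, γ^t·E[r] = 0.720437, running G = 4.262237
t=4: π = [0.4069, 0.3137, 0.2794], E[r] = 2.0688, γ^t·E[r] = 0.496728, running G = 4.758966
t=5: π = [0.4059, 0.3128, 0.2814], E[r] = 2.0609, γ^t·E[r] = 0.346369, running G = 5.105334
t=6: π = [0.4062, 0.3125, 0.2814], E[r] = 2.0620, γ^t·E[r] = 0.242587, running G = 5.347921
t=7: π = [0.4063, 0.3125, 0.2813], E[r] = 2.0625, γ^t·E[r] = 0.169859, running G = 5.517781

G = 5.5178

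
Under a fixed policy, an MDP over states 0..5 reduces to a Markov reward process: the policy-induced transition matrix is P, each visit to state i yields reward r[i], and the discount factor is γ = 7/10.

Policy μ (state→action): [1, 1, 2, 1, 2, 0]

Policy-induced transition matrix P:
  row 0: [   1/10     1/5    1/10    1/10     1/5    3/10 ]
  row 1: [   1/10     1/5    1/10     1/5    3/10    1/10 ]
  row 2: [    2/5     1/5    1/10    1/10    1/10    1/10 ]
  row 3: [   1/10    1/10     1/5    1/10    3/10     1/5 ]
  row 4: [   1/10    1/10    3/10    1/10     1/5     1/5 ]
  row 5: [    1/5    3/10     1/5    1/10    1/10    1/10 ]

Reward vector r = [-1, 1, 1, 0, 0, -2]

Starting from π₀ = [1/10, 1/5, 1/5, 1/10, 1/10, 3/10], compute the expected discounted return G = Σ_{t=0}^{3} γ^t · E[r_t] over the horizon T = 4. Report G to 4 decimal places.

t=0: π = [0.1000, 0.2000, 0.2000, 0.1000, 0.1000, 0.3000], E[r] = -0.3000, γ^t·E[r] = -0.300000, running G = -0.300000
t=1: π = [0.1900, 0.2100, 0.1600, 0.1200, 0.1800, 0.1400], E[r] = -0.1000, γ^t·E[r] = -0.070000, running G = -0.370000
t=2: π = [0.1620, 0.1840, 0.1620, 0.1210, 0.2030, 0.1680], E[r] = -0.1520, γ^t·E[r] = -0.074480, running G = -0.444480
t=3: π = [0.1654, 0.1844, 0.1695, 0.1184, 0.1975, 0.1648], E[r] = -0.1411, γ^t·E[r] = -0.048397, running G = -0.492877

G = -0.4929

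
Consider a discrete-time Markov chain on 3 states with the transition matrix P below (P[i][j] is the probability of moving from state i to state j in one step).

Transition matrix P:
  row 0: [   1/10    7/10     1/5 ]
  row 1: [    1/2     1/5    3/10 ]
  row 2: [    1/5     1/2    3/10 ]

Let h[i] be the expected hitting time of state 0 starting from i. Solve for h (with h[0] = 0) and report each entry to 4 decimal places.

First-step conditioning: h[0] = 0; for i ≠ 0, h[i] = 1 + Σ_k P[i][k]·h[k].
  h[1] = 1 + 1/5·h[1] + 3/10·h[2]
  h[2] = 1 + 1/2·h[1] + 3/10·h[2]
Solving the 2×2 linear system over states ≠ 0 gives exactly h = [0, 100/41, 130/41] (h[0] = 0 is the target).

h = [0.0000, 2.4390, 3.1707]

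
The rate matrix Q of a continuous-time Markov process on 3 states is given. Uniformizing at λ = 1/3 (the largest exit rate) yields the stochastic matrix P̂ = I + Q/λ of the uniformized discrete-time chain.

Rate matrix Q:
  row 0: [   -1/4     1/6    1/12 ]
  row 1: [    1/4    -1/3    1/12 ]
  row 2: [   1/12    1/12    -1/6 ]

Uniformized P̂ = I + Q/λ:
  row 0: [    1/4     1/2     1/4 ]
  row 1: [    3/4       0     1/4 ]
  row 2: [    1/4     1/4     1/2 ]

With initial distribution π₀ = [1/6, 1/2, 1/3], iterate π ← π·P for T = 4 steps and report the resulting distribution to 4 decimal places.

π = [0.3750, 0.2917, 0.3333]

t=0: π = [0.1667, 0.5000, 0.3333]
t=1: π = [0.5000, 0.1667, 0.3333]
t=2: π = [0.3333, 0.3333, 0.3333]
t=3: π = [0.4167, 0.2500, 0.3333]
t=4: π = [0.3750, 0.2917, 0.3333]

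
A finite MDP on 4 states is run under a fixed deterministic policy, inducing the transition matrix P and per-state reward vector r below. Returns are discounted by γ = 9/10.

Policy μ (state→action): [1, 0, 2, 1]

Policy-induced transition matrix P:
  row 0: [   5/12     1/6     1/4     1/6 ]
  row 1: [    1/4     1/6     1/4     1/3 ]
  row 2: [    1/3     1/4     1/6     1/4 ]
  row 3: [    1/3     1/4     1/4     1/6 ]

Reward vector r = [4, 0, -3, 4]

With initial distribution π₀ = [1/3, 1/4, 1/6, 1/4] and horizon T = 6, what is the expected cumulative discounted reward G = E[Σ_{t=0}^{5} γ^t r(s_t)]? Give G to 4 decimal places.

t=0: π = [0.3333, 0.2500, 0.1667, 0.2500], E[r] = 1.8333, γ^t·E[r] = 1.833333, running G = 1.833333
t=1: π = [0.3403, 0.2014, 0.2361, 0.2222], E[r] = 1.5417, γ^t·E[r] = 1.387500, running G = 3.220833
t=2: π = [0.3449, 0.2049, 0.2303, 0.2199], E[r] = 1.5683, γ^t·E[r] = 1.270313, running G = 4.491146
t=3: π = [0.3450, 0.2042, 0.2308, 0.2200], E[r] = 1.5676, γ^t·E[r] = 1.142789, running G = 5.633935
t=4: π = [0.3451, 0.2042, 0.2308, 0.2199], E[r] = 1.5677, γ^t·E[r] = 1.028568, running G = 6.662503
t=5: π = [0.3451, 0.2042, 0.2308, 0.2199], E[r] = 1.5677, γ^t·E[r] = 0.925720, running G = 7.588223

G = 7.5882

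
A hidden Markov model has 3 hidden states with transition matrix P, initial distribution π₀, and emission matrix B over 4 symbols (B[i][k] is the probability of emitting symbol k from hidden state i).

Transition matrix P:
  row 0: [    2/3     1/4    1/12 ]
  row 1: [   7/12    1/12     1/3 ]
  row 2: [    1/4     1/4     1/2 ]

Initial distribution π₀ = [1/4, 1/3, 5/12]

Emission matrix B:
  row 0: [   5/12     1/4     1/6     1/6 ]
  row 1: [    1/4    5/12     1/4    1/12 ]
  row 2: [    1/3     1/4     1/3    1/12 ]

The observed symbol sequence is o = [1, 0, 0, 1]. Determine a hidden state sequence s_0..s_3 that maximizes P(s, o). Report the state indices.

t=0: δ = [6.250e-02, 1.389e-01, 1.042e-01]  (obs o_0=1)
t=1: δ = [3.376e-02, 6.510e-03, 1.736e-02]  ψ = [1, 2, 2]  (obs o_1=0)
t=2: δ = [9.377e-03, 2.110e-03, 2.894e-03]  ψ = [0, 0, 2]  (obs o_2=0)
t=3: δ = [1.563e-03, 9.768e-04, 3.617e-04]  ψ = [0, 0, 2]  (obs o_3=1)
backtrack: best end state = 0; path = [1, 0, 0, 0]

path = [1, 0, 0, 0]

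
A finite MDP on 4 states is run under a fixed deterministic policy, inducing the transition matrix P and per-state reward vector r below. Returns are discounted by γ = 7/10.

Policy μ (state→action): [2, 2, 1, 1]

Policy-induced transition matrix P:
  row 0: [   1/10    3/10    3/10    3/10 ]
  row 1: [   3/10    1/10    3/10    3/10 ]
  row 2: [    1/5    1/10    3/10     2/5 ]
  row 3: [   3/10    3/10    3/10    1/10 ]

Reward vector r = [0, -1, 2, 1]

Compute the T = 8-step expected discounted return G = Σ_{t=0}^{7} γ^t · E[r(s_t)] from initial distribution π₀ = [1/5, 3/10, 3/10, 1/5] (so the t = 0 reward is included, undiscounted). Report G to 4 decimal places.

t=0: π = [0.2000, 0.3000, 0.3000, 0.2000], E[r] = 0.5000, γ^t·E[r] = 0.500000, running G = 0.500000
t=1: π = [0.2300, 0.1800, 0.3000, 0.2900], E[r] = 0.7100, γ^t·E[r] = 0.497000, running G = 0.997000
t=2: π = [0.2240, 0.2040, 0.3000, 0.2720], E[r] = 0.6680, γ^t·E[r] = 0.327320, running G = 1.324320
t=3: π = [0.2252, 0.1992, 0.3000, 0.2756], E[r] = 0.6764, γ^t·E[r] = 0.232005, running G = 1.556325
t=4: π = [0.2250, 0.2002, 0.3000, 0.2749], E[r] = 0.6747, γ^t·E[r] = 0.162000, running G = 1.718325
t=5: π = [0.2250, 0.2000, 0.3000, 0.2750], E[r] = 0.6751, γ^t·E[r] = 0.113457, running G = 1.831782
t=6: π = [0.2250, 0.2000, 0.3000, 0.2750], E[r] = 0.6750, γ^t·E[r] = 0.079412, running G = 1.911194
t=7: π = [0.2250, 0.2000, 0.3000, 0.2750], E[r] = 0.6750, γ^t·E[r] = 0.055589, running G = 1.966783

G = 1.9668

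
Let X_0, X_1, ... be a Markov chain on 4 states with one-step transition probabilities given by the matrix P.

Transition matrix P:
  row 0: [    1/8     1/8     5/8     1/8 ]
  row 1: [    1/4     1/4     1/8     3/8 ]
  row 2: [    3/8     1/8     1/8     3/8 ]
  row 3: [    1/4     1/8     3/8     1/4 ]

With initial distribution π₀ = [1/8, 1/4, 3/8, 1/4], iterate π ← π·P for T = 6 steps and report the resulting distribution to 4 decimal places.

t=0: π = [0.1250, 0.2500, 0.3750, 0.2500]
t=1: π = [0.2813, 0.1563, 0.2500, 0.3125]
t=2: π = [0.2461, 0.1445, 0.3438, 0.2656]
t=3: π = [0.2622, 0.1431, 0.3145, 0.2803]
t=4: π = [0.2565, 0.1429, 0.3262, 0.2744]
t=5: π = [0.2587, 0.1429, 0.3219, 0.2766]
t=6: π = [0.2579, 0.1429, 0.3235, 0.2758]

π = [0.2579, 0.1429, 0.3235, 0.2758]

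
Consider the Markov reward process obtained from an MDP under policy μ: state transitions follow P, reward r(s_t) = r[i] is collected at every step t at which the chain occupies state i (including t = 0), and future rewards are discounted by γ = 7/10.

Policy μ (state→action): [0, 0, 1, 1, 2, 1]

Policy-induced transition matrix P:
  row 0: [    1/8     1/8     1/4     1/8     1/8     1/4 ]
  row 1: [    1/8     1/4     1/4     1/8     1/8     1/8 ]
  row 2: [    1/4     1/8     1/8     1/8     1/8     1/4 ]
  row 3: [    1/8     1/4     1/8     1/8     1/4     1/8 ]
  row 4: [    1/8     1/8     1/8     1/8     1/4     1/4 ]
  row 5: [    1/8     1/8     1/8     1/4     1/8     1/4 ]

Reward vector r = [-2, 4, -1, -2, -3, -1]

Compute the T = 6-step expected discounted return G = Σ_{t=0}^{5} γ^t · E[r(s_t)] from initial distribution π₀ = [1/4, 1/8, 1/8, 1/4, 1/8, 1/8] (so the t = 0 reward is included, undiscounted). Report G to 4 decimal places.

G = -2.6589

t=0: π = [0.2500, 0.1250, 0.1250, 0.2500, 0.1250, 0.1250], E[r] = -1.1250, γ^t·E[r] = -1.125000, running G = -1.125000
t=1: π = [0.1406, 0.1719, 0.1719, 0.1406, 0.1719, 0.2031], E[r] = -0.7656, γ^t·E[r] = -0.535938, running G = -1.660938
t=2: π = [0.1465, 0.1641, 0.1641, 0.1504, 0.1641, 0.2109], E[r] = -0.8047, γ^t·E[r] = -0.394297, running G = -2.055234
t=3: π = [0.1455, 0.1643, 0.1638, 0.1514, 0.1643, 0.2107], E[r] = -0.8040, γ^t·E[r] = -0.275757, running G = -2.330991
t=4: π = [0.1455, 0.1645, 0.1637, 0.1513, 0.1645, 0.2105], E[r] = -0.8034, γ^t·E[r] = -0.192905, running G = -2.523896
t=5: π = [0.1455, 0.1645, 0.1637, 0.1513, 0.1645, 0.2105], E[r] = -0.8034, γ^t·E[r] = -0.135021, running G = -2.658917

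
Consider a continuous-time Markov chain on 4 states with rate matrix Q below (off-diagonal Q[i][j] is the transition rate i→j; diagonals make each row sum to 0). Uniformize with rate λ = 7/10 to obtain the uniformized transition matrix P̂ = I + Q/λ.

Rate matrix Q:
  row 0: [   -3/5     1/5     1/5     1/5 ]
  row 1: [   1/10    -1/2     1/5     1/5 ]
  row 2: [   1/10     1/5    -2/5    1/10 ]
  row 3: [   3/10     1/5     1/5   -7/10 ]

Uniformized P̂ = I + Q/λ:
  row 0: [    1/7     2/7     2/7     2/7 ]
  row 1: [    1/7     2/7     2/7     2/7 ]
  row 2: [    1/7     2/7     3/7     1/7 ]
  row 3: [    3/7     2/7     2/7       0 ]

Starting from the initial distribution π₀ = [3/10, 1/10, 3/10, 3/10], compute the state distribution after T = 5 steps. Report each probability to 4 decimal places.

π = [0.1960, 0.2857, 0.3333, 0.1850]

t=0: π = [0.3000, 0.1000, 0.3000, 0.3000]
t=1: π = [0.2286, 0.2857, 0.3286, 0.1571]
t=2: π = [0.1878, 0.2857, 0.3327, 0.1939]
t=3: π = [0.1983, 0.2857, 0.3332, 0.1828]
t=4: π = [0.1951, 0.2857, 0.3333, 0.1859]
t=5: π = [0.1960, 0.2857, 0.3333, 0.1850]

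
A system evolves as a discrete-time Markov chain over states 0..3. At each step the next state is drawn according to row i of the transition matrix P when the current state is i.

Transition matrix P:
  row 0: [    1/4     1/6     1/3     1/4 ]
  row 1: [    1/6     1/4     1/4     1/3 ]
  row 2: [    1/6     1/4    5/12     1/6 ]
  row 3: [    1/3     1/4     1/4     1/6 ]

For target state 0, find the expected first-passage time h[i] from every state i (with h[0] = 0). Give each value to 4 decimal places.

h = [0.0000, 4.8276, 4.9655, 4.1379]

First-step conditioning: h[0] = 0; for i ≠ 0, h[i] = 1 + Σ_k P[i][k]·h[k].
  h[1] = 1 + 1/4·h[1] + 1/4·h[2] + 1/3·h[3]
  h[2] = 1 + 1/4·h[1] + 5/12·h[2] + 1/6·h[3]
  h[3] = 1 + 1/4·h[1] + 1/4·h[2] + 1/6·h[3]
Solving the 3×3 linear system over states ≠ 0 gives exactly h = [0, 140/29, 144/29, 120/29] (h[0] = 0 is the target).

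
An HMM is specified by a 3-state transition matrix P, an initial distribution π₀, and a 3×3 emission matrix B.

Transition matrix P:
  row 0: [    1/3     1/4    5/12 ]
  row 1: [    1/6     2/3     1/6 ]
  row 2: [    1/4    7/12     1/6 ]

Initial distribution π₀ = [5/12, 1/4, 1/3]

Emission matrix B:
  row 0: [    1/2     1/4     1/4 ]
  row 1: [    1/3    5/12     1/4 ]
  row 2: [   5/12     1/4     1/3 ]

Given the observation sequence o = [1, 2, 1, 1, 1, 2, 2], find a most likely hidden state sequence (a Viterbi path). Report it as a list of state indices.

t=0: δ = [1.042e-01, 1.042e-01, 8.333e-02]  (obs o_0=1)
t=1: δ = [8.681e-03, 1.736e-02, 1.447e-02]  ψ = [0, 1, 0]  (obs o_1=2)
t=2: δ = [9.042e-04, 4.823e-03, 9.042e-04]  ψ = [2, 1, 0]  (obs o_2=1)
t=3: δ = [2.009e-04, 1.340e-03, 2.009e-04]  ψ = [1, 1, 1]  (obs o_3=1)
t=4: δ = [5.582e-05, 3.721e-04, 5.582e-05]  ψ = [1, 1, 1]  (obs o_4=1)
t=5: δ = [1.550e-05, 6.202e-05, 2.067e-05]  ψ = [1, 1, 1]  (obs o_5=2)
t=6: δ = [2.584e-06, 1.034e-05, 3.445e-06]  ψ = [1, 1, 1]  (obs o_6=2)
backtrack: best end state = 1; path = [1, 1, 1, 1, 1, 1, 1]

path = [1, 1, 1, 1, 1, 1, 1]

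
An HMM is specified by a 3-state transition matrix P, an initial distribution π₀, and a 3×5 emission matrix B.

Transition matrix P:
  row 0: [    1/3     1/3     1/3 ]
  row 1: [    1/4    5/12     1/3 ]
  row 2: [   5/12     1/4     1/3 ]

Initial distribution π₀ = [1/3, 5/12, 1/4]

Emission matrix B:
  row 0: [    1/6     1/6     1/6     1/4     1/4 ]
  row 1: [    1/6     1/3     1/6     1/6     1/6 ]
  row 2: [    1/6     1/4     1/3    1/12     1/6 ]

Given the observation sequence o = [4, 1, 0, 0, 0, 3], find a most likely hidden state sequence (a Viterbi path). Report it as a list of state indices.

t=0: δ = [8.333e-02, 6.944e-02, 4.167e-02]  (obs o_0=4)
t=1: δ = [4.630e-03, 9.645e-03, 6.944e-03]  ψ = [0, 1, 0]  (obs o_1=1)
t=2: δ = [4.823e-04, 6.698e-04, 5.358e-04]  ψ = [2, 1, 1]  (obs o_2=0)
t=3: δ = [3.721e-05, 4.651e-05, 3.721e-05]  ψ = [2, 1, 1]  (obs o_3=0)
t=4: δ = [2.584e-06, 3.230e-06, 2.584e-06]  ψ = [2, 1, 1]  (obs o_4=0)
t=5: δ = [2.692e-07, 2.243e-07, 8.973e-08]  ψ = [2, 1, 1]  (obs o_5=3)
backtrack: best end state = 0; path = [1, 1, 1, 1, 2, 0]

path = [1, 1, 1, 1, 2, 0]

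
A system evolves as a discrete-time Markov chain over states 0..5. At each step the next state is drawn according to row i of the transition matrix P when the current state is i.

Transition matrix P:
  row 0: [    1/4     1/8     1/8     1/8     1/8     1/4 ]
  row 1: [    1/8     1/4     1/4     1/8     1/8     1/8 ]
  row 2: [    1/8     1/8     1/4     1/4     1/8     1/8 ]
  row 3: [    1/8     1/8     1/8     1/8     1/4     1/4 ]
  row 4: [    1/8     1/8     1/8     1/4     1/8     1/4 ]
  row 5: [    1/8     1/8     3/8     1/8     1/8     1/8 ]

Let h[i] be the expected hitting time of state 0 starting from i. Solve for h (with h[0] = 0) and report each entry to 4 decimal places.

First-step conditioning: h[0] = 0; for i ≠ 0, h[i] = 1 + Σ_k P[i][k]·h[k].
  h[1] = 1 + 1/4·h[1] + 1/4·h[2] + 1/8·h[3] + 1/8·h[4] + 1/8·h[5]
  h[2] = 1 + 1/8·h[1] + 1/4·h[2] + 1/4·h[3] + 1/8·h[4] + 1/8·h[5]
  h[3] = 1 + 1/8·h[1] + 1/8·h[2] + 1/8·h[3] + 1/4·h[4] + 1/4·h[5]
  h[4] = 1 + 1/8·h[1] + 1/8·h[2] + 1/4·h[3] + 1/8·h[4] + 1/4·h[5]
  h[5] = 1 + 1/8·h[1] + 3/8·h[2] + 1/8·h[3] + 1/8·h[4] + 1/8·h[5]
Solving the 5×5 linear system over states ≠ 0 gives exactly h = [0, 8, 8, 8, 8, 8] (h[0] = 0 is the target).

h = [0.0000, 8.0000, 8.0000, 8.0000, 8.0000, 8.0000]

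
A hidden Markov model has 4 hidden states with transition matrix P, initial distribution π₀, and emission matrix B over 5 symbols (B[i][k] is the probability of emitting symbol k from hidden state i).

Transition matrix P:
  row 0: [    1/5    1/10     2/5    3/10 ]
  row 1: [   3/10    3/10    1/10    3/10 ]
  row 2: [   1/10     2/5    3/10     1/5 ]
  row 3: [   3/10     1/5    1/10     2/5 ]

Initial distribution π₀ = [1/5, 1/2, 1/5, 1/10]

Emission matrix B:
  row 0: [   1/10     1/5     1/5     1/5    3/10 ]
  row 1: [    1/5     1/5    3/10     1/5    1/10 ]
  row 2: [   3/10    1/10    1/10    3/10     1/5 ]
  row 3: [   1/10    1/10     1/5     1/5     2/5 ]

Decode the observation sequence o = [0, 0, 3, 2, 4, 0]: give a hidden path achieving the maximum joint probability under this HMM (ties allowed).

t=0: δ = [2.000e-02, 1.000e-01, 6.000e-02, 1.000e-02]  (obs o_0=0)
t=1: δ = [3.000e-03, 6.000e-03, 5.400e-03, 3.000e-03]  ψ = [1, 1, 2, 1]  (obs o_1=0)
t=2: δ = [3.600e-04, 4.320e-04, 4.860e-04, 3.600e-04]  ψ = [1, 2, 2, 1]  (obs o_2=3)
t=3: δ = [2.592e-05, 5.832e-05, 1.458e-05, 2.880e-05]  ψ = [1, 2, 2, 3]  (obs o_3=2)
t=4: δ = [5.249e-06, 1.750e-06, 2.074e-06, 6.998e-06]  ψ = [1, 1, 0, 1]  (obs o_4=4)
t=5: δ = [2.100e-07, 2.799e-07, 6.299e-07, 2.799e-07]  ψ = [3, 3, 0, 3]  (obs o_5=0)
backtrack: best end state = 2; path = [2, 2, 2, 1, 0, 2]

path = [2, 2, 2, 1, 0, 2]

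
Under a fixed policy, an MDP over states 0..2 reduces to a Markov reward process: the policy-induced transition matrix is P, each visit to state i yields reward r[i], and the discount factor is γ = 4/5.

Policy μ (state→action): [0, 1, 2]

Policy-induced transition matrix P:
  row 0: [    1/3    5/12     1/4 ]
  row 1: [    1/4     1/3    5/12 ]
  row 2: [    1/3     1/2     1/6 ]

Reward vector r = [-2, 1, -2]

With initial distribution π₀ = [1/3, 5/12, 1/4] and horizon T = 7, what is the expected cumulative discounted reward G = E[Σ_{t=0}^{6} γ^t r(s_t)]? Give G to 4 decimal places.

G = -3.0568

t=0: π = [0.3333, 0.4167, 0.2500], E[r] = -0.7500, γ^t·E[r] = -0.750000, running G = -0.750000
t=1: π = [0.2986, 0.4028, 0.2986], E[r] = -0.7917, γ^t·E[r] = -0.633333, running G = -1.383333
t=2: π = [0.2998, 0.4080, 0.2922], E[r] = -0.7760, γ^t·E[r] = -0.496667, running G = -1.880000
t=3: π = [0.2993, 0.4070, 0.2936], E[r] = -0.7789, γ^t·E[r] = -0.398815, running G = -2.278815
t=4: π = [0.2994, 0.4072, 0.2934], E[r] = -0.7783, γ^t·E[r] = -0.318810, running G = -2.597625
t=5: π = [0.2994, 0.4072, 0.2934], E[r] = -0.7785, γ^t·E[r] = -0.255087, running G = -2.852711
t=6: π = [0.2994, 0.4072, 0.2934], E[r] = -0.7784, γ^t·E[r] = -0.204063, running G = -3.056775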